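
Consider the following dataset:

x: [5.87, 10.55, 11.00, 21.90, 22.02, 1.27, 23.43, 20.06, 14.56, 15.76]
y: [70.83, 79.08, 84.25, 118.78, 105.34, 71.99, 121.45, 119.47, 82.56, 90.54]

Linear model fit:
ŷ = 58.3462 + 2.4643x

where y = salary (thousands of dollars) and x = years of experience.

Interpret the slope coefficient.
On average, salary is about 2.4643 thousand dollars higher for every extra year of experience.

The slope β₁ = 2.4643 gives the rate at which the fitted salary changes with experience.

Interpretation:
- Experience up by 1 year → predicted salary increases by 2.4643 thousand dollars
- This is a linear approximation: the same per-unit change is assumed across the whole observed x range
- The slope describes association in these data, not necessarily a causal effect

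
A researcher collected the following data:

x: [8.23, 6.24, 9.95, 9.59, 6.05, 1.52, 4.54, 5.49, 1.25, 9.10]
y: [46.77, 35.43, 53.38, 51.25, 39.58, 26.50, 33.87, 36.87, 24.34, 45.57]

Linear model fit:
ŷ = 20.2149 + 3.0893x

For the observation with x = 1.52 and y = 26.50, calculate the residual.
Residual = 1.5894

The residual is the difference between the actual value and the predicted value:

Residual = y - ŷ

Step 1: Calculate predicted value
ŷ = 20.2149 + 3.0893 × 1.52
ŷ = 24.9106

Step 2: Calculate residual
Residual = 26.50 - 24.9106
Residual = 1.5894

Sign check: y > ŷ, so the point is above the line and the fit underestimates here.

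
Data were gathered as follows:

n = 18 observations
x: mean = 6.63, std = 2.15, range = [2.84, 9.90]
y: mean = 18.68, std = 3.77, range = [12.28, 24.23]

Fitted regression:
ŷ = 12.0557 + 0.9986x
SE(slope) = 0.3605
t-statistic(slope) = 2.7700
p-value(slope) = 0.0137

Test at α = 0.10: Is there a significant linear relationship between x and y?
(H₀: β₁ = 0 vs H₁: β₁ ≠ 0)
p-value = 0.0137 < α = 0.10, so we reject H₀. The relationship is significant.

Hypothesis test for the slope coefficient:

H₀: β₁ = 0 (no linear relationship)
H₁: β₁ ≠ 0 (linear relationship exists)

Test statistic: t = β̂₁ / SE(β̂₁) = 0.9986 / 0.3605 = 2.7700

The p-value (0.0137) is the probability, under H₀, of a t-statistic at least as extreme as |t| = 2.7700 (two-sided, df = n − 2 = 16).

Decision rule: reject H₀ if p-value < α.
p-value = 0.0137 < α = 0.10 → reject H₀.

There is sufficient evidence at the 10% significance level to conclude that a linear relationship exists between x and y.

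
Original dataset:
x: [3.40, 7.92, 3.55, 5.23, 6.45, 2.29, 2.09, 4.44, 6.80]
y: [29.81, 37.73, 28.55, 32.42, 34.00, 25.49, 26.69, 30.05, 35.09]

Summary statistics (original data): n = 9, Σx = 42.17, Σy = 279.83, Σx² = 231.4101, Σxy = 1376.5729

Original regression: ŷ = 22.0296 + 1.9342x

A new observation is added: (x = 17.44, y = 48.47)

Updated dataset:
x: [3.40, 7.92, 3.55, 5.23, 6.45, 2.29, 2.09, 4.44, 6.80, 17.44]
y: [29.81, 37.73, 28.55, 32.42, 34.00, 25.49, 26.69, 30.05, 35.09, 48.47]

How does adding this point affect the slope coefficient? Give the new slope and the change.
The slope changes from 1.9342 to 1.4698 (change of -0.4644, or -24.0%).

x = 17.44 lies well outside the original x-range [2.09, 7.92] (x̄ ≈ 4.69), so this observation has high leverage and can move the slope substantially.

Step 1: Update the sums with the new point (n goes from 9 to 10)
Σx  = 42.17 + 17.44 = 59.61
Σy  = 279.83 + 48.47 = 328.30
Σx² = 231.4101 + 17.44² = 231.4101 + 304.1536 = 535.5637
Σxy = 1376.5729 + 17.44×48.47 = 1376.5729 + 845.3168 = 2221.8897

Step 2: Recompute the slope with b₁ = (nΣxy − ΣxΣy) / (nΣx² − (Σx)²)
Numerator   = 10×2221.8897 − 59.61×328.30 = 22218.8970 − 19569.9630 = 2648.9340
Denominator = 10×535.5637 − 59.61² = 5355.6370 − 3553.3521 = 1802.2849
b₁(new) = 2648.9340 / 1802.2849 = 1.4698

(Same formula on the original sums: (9×1376.5729 − 42.17×279.83) / (9×231.4101 − 42.17²) = 588.7250 / 304.3820 = 1.9342, matching the given fit.)

Step 3: Change in slope
Δβ₁ = 1.4698 − 1.9342 = -0.4644
Relative change = -0.4644 / 1.9342 × 100% = -24.0%
→ the slope decreases when the point is added.

A high-leverage point only changes the slope if it is off the original line; here y = 48.47 is below the original trend, so the slope decreases.
In practice: examine leverage (hᵢ) and Cook's distance rather than deleting it automatically.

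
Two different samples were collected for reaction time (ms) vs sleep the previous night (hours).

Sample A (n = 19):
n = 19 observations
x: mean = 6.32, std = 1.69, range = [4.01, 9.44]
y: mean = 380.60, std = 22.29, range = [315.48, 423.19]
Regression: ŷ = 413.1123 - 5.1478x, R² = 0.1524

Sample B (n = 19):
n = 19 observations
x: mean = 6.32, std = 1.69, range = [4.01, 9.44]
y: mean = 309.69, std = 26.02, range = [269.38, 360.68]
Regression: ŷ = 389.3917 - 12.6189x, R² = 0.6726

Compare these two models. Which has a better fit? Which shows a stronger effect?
Model B has the better fit (R² = 0.6726 vs 0.1524). Model B shows the stronger effect (|β₁| = 12.6189 vs 5.1478).

Model Comparison:

Which explains more variance? (R²)
- Model A: R² = 0.1524 → 15.24% of variance in reaction time explained
- Model B: R² = 0.6726 → 67.26% of variance in reaction time explained
- 0.6726 > 0.1524 → Model B has the better fit

Effect size (slope magnitude):
- Model A: β₁ = -5.1478 → predicted reaction time falls 5.1478 ms per additional hour of sleep
- Model B: β₁ = -12.6189 → predicted reaction time falls 12.6189 ms per additional hour of sleep
- |-5.1478| < |-12.6189| → Model B shows the stronger marginal effect

Notes:
- R² measures how tightly points cluster around the line; β₁ measures how steep the line is — they answer different questions.
- A better fit (higher R²) doesn't necessarily mean a more important relationship.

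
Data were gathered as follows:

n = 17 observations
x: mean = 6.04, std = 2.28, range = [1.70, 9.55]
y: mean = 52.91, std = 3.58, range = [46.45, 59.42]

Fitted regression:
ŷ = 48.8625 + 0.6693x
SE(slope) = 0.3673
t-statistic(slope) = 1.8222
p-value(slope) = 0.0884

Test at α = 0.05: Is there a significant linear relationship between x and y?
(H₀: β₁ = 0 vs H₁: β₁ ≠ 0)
p-value = 0.0884 ≥ α = 0.05, so we fail to reject H₀. The relationship is not significant.

Hypothesis test for the slope coefficient:

H₀: β₁ = 0 (no linear relationship)
H₁: β₁ ≠ 0 (linear relationship exists)

Test statistic: t = β̂₁ / SE(β̂₁) = 0.6693 / 0.3673 = 1.8222

The p-value (0.0884) is the probability, under H₀, of a t-statistic at least as extreme as |t| = 1.8222 (two-sided, df = n − 2 = 15).

Decision rule: reject H₀ if p-value < α.
p-value = 0.0884 ≥ α = 0.05 → fail to reject H₀.

Conclusion: the linear association between x and y is not significant at the 5% level.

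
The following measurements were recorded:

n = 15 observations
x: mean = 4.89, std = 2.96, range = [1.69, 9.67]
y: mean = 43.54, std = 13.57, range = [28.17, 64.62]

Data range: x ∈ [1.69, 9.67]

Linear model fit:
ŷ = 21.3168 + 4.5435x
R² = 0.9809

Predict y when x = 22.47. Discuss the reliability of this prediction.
ŷ = 123.4092 (extrapolation — x = 22.47 lies outside [1.69, 9.67], so reliability is low).

Prediction calculation:
ŷ = 21.3168 + 4.5435 × 22.47
ŷ = 123.4092

Reliability:
- Data range: x ∈ [1.69, 9.67]
- Prediction point: x = 22.47 is 12.80 units above the observed range → this is EXTRAPOLATION, not interpolation

Why that matters here:
- The linear relationship may not hold outside the observed range
- The standard error of prediction grows with (x − x̄)², and x = 22.47 is far from x̄ = 4.89
- R² describes fit only over the sampled x values; it says nothing about behaviour beyond them

Report the number if required, but flag clearly that it is an extrapolation.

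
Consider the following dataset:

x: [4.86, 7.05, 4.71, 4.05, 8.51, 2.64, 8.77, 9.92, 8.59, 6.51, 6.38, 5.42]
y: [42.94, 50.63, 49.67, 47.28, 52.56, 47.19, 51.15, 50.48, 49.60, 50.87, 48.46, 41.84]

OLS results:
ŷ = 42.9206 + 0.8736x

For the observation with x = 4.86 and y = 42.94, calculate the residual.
Residual = -4.2263

The residual is the difference between the actual value and the predicted value:

Residual = y - ŷ

Step 1: Calculate predicted value
ŷ = 42.9206 + 0.8736 × 4.86
ŷ = 47.1663

Step 2: Calculate residual
Residual = 42.94 - 47.1663
Residual = -4.2263

The residual is negative, so the observed y = 42.94 sits below the regression line (the line overestimates it by 4.2263).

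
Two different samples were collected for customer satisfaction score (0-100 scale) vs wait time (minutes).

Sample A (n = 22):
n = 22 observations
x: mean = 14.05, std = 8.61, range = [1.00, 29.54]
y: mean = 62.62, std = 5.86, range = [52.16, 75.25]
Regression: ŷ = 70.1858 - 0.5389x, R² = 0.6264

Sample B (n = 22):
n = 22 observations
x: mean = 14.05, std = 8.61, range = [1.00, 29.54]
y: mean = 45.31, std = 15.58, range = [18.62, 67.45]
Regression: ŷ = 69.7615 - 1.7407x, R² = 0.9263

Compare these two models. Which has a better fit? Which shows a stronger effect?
Model B has the better fit (R² = 0.9263 vs 0.6264). Model B shows the stronger effect (|β₁| = 1.7407 vs 0.5389).

Model Comparison:

Which explains more variance? (R²)
- Model A: R² = 0.6264 → 62.64% of variance in satisfaction score explained
- Model B: R² = 0.9263 → 92.63% of variance in satisfaction score explained
- 0.9263 > 0.6264 → Model B has the better fit

Strength of effect — compare |β₁|:
- Model A: β₁ = -0.5389 → predicted satisfaction score falls 0.5389 points per additional minute of wait time
- Model B: β₁ = -1.7407 → predicted satisfaction score falls 1.7407 points per additional minute of wait time
- |-0.5389| < |-1.7407| → Model B shows the stronger marginal effect

Note: A better fit (higher R²) doesn't necessarily mean a more important relationship.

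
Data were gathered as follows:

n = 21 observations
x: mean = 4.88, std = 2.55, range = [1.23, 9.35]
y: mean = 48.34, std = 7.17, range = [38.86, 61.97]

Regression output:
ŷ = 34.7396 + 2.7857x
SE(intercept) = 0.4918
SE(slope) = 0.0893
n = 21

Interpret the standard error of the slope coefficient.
SE(slope) = 0.0893 measures the uncertainty in the estimated slope. The coefficient is estimated precisely (SE/|β̂₁| = 3.2%).

What SE measures:
- The standard error quantifies the sampling variability of the coefficient estimate
- It is the estimated standard deviation of β̂₁ across hypothetical repeated samples of the same size
- Smaller SE → more precise estimate

Relative precision:
- SE / |β̂₁| = 0.0893 / 2.7857 = 3.2%
- Rule of thumb (under 20%: precise; 20% to under 50%: moderately precise; 50% or more: imprecise) → precise

Link to interval estimation: a confidence interval for β₁ is β̂₁ ± t* × 0.0893, so SE sets the half-width per unit of t*.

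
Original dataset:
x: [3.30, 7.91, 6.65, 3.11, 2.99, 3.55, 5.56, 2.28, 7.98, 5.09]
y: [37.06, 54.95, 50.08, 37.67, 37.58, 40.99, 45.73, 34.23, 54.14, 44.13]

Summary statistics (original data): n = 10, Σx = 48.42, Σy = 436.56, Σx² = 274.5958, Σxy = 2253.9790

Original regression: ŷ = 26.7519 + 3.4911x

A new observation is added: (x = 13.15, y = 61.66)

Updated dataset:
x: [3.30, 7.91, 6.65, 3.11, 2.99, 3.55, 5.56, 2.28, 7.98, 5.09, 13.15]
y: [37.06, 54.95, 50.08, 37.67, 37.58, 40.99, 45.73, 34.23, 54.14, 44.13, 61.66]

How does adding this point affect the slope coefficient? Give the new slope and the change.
The slope changes from 3.4911 to 2.6837 (change of -0.8074, or -23.1%).

The new point has HIGH LEVERAGE: x = 13.15 is far from the original mean x̄ = 48.42/10 ≈ 4.84 (original range [2.28, 7.98]).

Step 1: Update the sums with the new point (n goes from 10 to 11)
Σx  = 48.42 + 13.15 = 61.57
Σy  = 436.56 + 61.66 = 498.22
Σx² = 274.5958 + 13.15² = 274.5958 + 172.9225 = 447.5183
Σxy = 2253.9790 + 13.15×61.66 = 2253.9790 + 810.8290 = 3064.8080

Step 2: Recompute the slope with b₁ = (nΣxy − ΣxΣy) / (nΣx² − (Σx)²)
Numerator   = 11×3064.8080 − 61.57×498.22 = 33712.8880 − 30675.4054 = 3037.4826
Denominator = 11×447.5183 − 61.57² = 4922.7013 − 3790.8649 = 1131.8364
b₁(new) = 3037.4826 / 1131.8364 = 2.6837

(Same formula on the original sums: (10×2253.9790 − 48.42×436.56) / (10×274.5958 − 48.42²) = 1401.5548 / 401.4616 = 3.4911, matching the given fit.)

Step 3: Change in slope
Δβ₁ = 2.6837 − 3.4911 = -0.8074
Relative change = -0.8074 / 3.4911 × 100% = -23.1%
→ the slope decreases when the point is added.

A high-leverage point only changes the slope if it is off the original line; here y = 61.66 is below the original trend, so the slope decreases.
In practice: examine leverage (hᵢ) and Cook's distance rather than deleting it automatically.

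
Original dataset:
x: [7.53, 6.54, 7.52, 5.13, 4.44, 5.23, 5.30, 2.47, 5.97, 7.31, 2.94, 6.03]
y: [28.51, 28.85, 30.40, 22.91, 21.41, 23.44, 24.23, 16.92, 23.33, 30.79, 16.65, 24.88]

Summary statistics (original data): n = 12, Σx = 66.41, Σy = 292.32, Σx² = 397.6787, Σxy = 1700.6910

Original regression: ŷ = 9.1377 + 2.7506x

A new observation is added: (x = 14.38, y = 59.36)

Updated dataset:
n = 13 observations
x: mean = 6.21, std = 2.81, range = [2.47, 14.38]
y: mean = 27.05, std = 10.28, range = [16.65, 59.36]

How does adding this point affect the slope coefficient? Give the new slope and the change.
Adding the point moves β₁ from 2.7506 to 3.6014, i.e. it increases by 0.8508 (+30.9%).

The new point has HIGH LEVERAGE: x = 14.38 is far from the original mean x̄ = 66.41/12 ≈ 5.53 (original range [2.47, 7.53]).

Step 1: Update the sums with the new point (n goes from 12 to 13)
Σx  = 66.41 + 14.38 = 80.79
Σy  = 292.32 + 59.36 = 351.68
Σx² = 397.6787 + 14.38² = 397.6787 + 206.7844 = 604.4631
Σxy = 1700.6910 + 14.38×59.36 = 1700.6910 + 853.5968 = 2554.2878

Step 2: Recompute the slope with b₁ = (nΣxy − ΣxΣy) / (nΣx² − (Σx)²)
Numerator   = 13×2554.2878 − 80.79×351.68 = 33205.7414 − 28412.2272 = 4793.5142
Denominator = 13×604.4631 − 80.79² = 7858.0203 − 6527.0241 = 1330.9962
b₁(new) = 4793.5142 / 1330.9962 = 3.6014

(Same formula on the original sums: (12×1700.6910 − 66.41×292.32) / (12×397.6787 − 66.41²) = 995.3208 / 361.8563 = 2.7506, matching the given fit.)

Step 3: Change in slope
Δβ₁ = 3.6014 − 2.7506 = +0.8508
Relative change = +0.8508 / 2.7506 × 100% = +30.9%
→ the slope increases when the point is added.

Because the point sits above the extension of the original line at a high-leverage x, it tilts the fit up.
In practice: check such a point for data-entry or measurement error.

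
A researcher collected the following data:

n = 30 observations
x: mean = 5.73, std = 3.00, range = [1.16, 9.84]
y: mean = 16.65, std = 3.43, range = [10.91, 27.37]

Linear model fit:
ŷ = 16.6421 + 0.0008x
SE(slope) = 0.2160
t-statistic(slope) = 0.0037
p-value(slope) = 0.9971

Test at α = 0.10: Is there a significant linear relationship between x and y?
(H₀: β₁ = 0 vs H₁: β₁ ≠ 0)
Fail to reject H₀: p-value = 0.9971 ≥ α = 0.10. The linear relationship is not significant at the 10% level.

Hypothesis test for the slope coefficient:

H₀: β₁ = 0 (no linear relationship)
H₁: β₁ ≠ 0 (linear relationship exists)

Test statistic: t = β̂₁ / SE(β̂₁) = 0.0008 / 0.2160 = 0.0037

p = 0.9971: how often a slope estimate this far from 0 (in SE units) would arise by chance if β₁ were truly 0.

Decision rule: reject H₀ if p-value < α.
p-value = 0.9971 ≥ α = 0.10 → fail to reject H₀.

There is not sufficient evidence at the 10% significance level to conclude that a linear relationship exists between x and y.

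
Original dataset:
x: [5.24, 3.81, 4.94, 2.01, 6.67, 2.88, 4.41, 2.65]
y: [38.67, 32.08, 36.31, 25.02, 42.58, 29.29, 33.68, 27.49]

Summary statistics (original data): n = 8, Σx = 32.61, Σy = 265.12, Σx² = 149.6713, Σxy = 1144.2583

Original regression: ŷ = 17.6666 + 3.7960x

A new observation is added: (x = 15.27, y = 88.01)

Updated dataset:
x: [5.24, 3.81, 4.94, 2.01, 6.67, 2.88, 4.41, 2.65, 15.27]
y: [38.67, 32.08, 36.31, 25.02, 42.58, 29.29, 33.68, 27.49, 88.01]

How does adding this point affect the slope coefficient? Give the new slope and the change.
The slope changes from 3.7960 to 4.7573 (change of +0.9613, or +25.3%).

x = 15.27 lies well outside the original x-range [2.01, 6.67] (x̄ ≈ 4.08), so this observation has high leverage and can move the slope substantially.

Step 1: Update the sums with the new point (n goes from 8 to 9)
Σx  = 32.61 + 15.27 = 47.88
Σy  = 265.12 + 88.01 = 353.13
Σx² = 149.6713 + 15.27² = 149.6713 + 233.1729 = 382.8442
Σxy = 1144.2583 + 15.27×88.01 = 1144.2583 + 1343.9127 = 2488.1710

Step 2: Recompute the slope with b₁ = (nΣxy − ΣxΣy) / (nΣx² − (Σx)²)
Numerator   = 9×2488.1710 − 47.88×353.13 = 22393.5390 − 16907.8644 = 5485.6746
Denominator = 9×382.8442 − 47.88² = 3445.5978 − 2292.4944 = 1153.1034
b₁(new) = 5485.6746 / 1153.1034 = 4.7573

(Same formula on the original sums: (8×1144.2583 − 32.61×265.12) / (8×149.6713 − 32.61²) = 508.5032 / 133.9583 = 3.7960, matching the given fit.)

Step 3: Change in slope
Δβ₁ = 4.7573 − 3.7960 = +0.9613
Relative change = +0.9613 / 3.7960 × 100% = +25.3%
→ the slope increases when the point is added.

A high-leverage point only changes the slope if it is off the original line; here y = 88.01 is above the original trend, so the slope increases.
In practice: examine leverage (hᵢ) and Cook's distance rather than deleting it automatically; check such a point for data-entry or measurement error.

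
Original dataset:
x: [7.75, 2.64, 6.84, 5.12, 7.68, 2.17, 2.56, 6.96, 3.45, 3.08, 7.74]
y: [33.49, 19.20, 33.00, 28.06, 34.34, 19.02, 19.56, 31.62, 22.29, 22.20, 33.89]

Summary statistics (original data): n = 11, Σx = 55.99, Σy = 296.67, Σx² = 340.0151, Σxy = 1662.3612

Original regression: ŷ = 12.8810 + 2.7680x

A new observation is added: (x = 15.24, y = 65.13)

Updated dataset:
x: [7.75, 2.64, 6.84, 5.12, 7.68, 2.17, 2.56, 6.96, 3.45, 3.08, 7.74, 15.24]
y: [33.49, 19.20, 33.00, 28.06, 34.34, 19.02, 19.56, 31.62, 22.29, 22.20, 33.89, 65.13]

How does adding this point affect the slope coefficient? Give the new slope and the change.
New slope β₁ = 3.3945 versus 2.7680 before: a change of +0.6265 (+22.6%).

x = 15.24 lies well outside the original x-range [2.17, 7.75] (x̄ ≈ 5.09), so this observation has high leverage and can move the slope substantially.

Step 1: Update the sums with the new point (n goes from 11 to 12)
Σx  = 55.99 + 15.24 = 71.23
Σy  = 296.67 + 65.13 = 361.80
Σx² = 340.0151 + 15.24² = 340.0151 + 232.2576 = 572.2727
Σxy = 1662.3612 + 15.24×65.13 = 1662.3612 + 992.5812 = 2654.9424

Step 2: Recompute the slope with b₁ = (nΣxy − ΣxΣy) / (nΣx² − (Σx)²)
Numerator   = 12×2654.9424 − 71.23×361.80 = 31859.3088 − 25771.0140 = 6088.2948
Denominator = 12×572.2727 − 71.23² = 6867.2724 − 5073.7129 = 1793.5595
b₁(new) = 6088.2948 / 1793.5595 = 3.3945

(Same formula on the original sums: (11×1662.3612 − 55.99×296.67) / (11×340.0151 − 55.99²) = 1675.4199 / 605.2860 = 2.7680, matching the given fit.)

Step 3: Change in slope
Δβ₁ = 3.3945 − 2.7680 = +0.6265
Relative change = +0.6265 / 2.7680 × 100% = +22.6%
→ the slope increases when the point is added.

A high-leverage point only changes the slope if it is off the original line; here y = 65.13 is above the original trend, so the slope increases.
In practice: investigate whether it comes from the same population as the rest of the sample; examine leverage (hᵢ) and Cook's distance rather than deleting it automatically.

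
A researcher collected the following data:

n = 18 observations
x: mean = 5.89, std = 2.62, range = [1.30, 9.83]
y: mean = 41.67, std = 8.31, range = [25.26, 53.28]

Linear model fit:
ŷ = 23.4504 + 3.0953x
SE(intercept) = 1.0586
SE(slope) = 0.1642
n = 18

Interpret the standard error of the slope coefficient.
The slope 3.0953 is pinned down to within about ±0.1642 (one SE) by these data — relative uncertainty 5.3%, i.e. precise.

SE(β̂₁) = s / √Sxx, where s is the residual standard deviation and Sxx = Σ(x − x̄)². It is the yardstick for how far β̂₁ = 3.0953 could plausibly be from the true slope.

Relative precision:
- SE / |β̂₁| = 0.1642 / 3.0953 = 5.3%
- Rule of thumb (under 20%: precise; 20% to under 50%: moderately precise; 50% or more: imprecise) → precise

Link to interval estimation: a confidence interval for β₁ is β̂₁ ± t* × 0.1642, so SE sets the half-width per unit of t*.

What drives SE(β̂₁): more residual scatter → larger SE.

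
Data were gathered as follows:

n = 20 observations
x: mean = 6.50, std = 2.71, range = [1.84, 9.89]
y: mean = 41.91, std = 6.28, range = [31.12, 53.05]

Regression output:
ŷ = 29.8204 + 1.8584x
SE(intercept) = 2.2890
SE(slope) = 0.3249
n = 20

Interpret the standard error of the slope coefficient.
SE(slope) = 0.3249 measures the uncertainty in the estimated slope. The coefficient is estimated precisely (SE/|β̂₁| = 17.5%).

SE(β̂₁) = s / √Sxx, where s is the residual standard deviation and Sxx = Σ(x − x̄)². It is the yardstick for how far β̂₁ = 1.8584 could plausibly be from the true slope.

Relative precision:
- SE / |β̂₁| = 0.3249 / 1.8584 = 17.5%
- Rule of thumb (under 20%: precise; 20% to under 50%: moderately precise; 50% or more: imprecise) → precise

Link to interval estimation: a confidence interval for β₁ is β̂₁ ± t* × 0.3249, so SE sets the half-width per unit of t*.

What drives SE(β̂₁): more residual scatter → larger SE; wider spread of x values → smaller SE.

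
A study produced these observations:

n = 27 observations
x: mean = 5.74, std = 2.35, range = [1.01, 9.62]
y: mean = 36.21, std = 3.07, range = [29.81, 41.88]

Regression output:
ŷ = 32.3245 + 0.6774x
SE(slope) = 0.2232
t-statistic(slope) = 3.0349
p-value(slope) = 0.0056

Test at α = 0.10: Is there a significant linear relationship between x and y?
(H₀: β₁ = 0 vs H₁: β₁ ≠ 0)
p-value = 0.0056 < α = 0.10, so we reject H₀. The relationship is significant.

Hypothesis test for the slope coefficient:

H₀: β₁ = 0 (no linear relationship)
H₁: β₁ ≠ 0 (linear relationship exists)

Test statistic: t = β̂₁ / SE(β̂₁) = 0.6774 / 0.2232 = 3.0349

The p-value (0.0056) is the probability, under H₀, of a t-statistic at least as extreme as |t| = 3.0349 (two-sided, df = n − 2 = 25).

Decision rule: reject H₀ if p-value < α.
p-value = 0.0056 < α = 0.10 → reject H₀.

There is sufficient evidence at the 10% significance level to conclude that a linear relationship exists between x and y.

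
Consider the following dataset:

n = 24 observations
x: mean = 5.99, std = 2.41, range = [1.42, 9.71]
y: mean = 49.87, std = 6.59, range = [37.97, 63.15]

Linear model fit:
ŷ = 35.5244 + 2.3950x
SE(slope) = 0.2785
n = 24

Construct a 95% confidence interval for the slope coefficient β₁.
The 95% CI for β₁ is (1.8174, 2.9726)

Confidence interval for the slope:

The 95% CI for β₁ is: β̂₁ ± t*(α/2, n-2) × SE(β̂₁)

Step 1: Find critical t-value
- Confidence level = 0.95
- Degrees of freedom = n - 2 = 24 - 2 = 22
- t*(α/2, 22) = 2.0739

Step 2: Calculate margin of error
Margin = 2.0739 × 0.2785 = 0.5776

Step 3: Construct interval
CI = 2.3950 ± 0.5776
CI = (1.8174, 2.9726)

Interpretation: each one-unit increase in x is associated with a change in mean y of between 1.8174 and 2.9726, with 95% confidence.
The interval does not include 0, suggesting a significant linear relationship.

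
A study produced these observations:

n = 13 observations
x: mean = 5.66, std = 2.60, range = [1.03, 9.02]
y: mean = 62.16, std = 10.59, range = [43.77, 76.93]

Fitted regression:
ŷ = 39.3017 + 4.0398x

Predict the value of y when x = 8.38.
ŷ = 73.1552

To predict y for x = 8.38, substitute into the regression equation:

ŷ = 39.3017 + 4.0398 × 8.38
ŷ = 39.3017 + 33.8535
ŷ = 73.1552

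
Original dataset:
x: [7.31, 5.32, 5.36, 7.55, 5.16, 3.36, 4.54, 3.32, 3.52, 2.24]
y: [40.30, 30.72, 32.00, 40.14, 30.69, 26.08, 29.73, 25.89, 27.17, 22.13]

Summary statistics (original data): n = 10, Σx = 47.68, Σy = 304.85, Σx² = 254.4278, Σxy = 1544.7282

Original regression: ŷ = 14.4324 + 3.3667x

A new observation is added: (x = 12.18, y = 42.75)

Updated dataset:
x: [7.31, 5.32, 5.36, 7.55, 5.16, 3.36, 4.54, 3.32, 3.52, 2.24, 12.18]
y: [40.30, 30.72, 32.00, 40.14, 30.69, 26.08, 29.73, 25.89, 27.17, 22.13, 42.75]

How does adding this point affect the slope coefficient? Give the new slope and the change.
New slope β₁ = 2.2568 versus 3.3667 before: a change of -1.1099 (-33.0%).

The new point has HIGH LEVERAGE: x = 12.18 is far from the original mean x̄ = 47.68/10 ≈ 4.77 (original range [2.24, 7.55]).

Step 1: Update the sums with the new point (n goes from 10 to 11)
Σx  = 47.68 + 12.18 = 59.86
Σy  = 304.85 + 42.75 = 347.60
Σx² = 254.4278 + 12.18² = 254.4278 + 148.3524 = 402.7802
Σxy = 1544.7282 + 12.18×42.75 = 1544.7282 + 520.6950 = 2065.4232

Step 2: Recompute the slope with b₁ = (nΣxy − ΣxΣy) / (nΣx² − (Σx)²)
Numerator   = 11×2065.4232 − 59.86×347.60 = 22719.6552 − 20807.3360 = 1912.3192
Denominator = 11×402.7802 − 59.86² = 4430.5822 − 3583.2196 = 847.3626
b₁(new) = 1912.3192 / 847.3626 = 2.2568

(Same formula on the original sums: (10×1544.7282 − 47.68×304.85) / (10×254.4278 − 47.68²) = 912.0340 / 270.8956 = 3.3667, matching the given fit.)

Step 3: Change in slope
Δβ₁ = 2.2568 − 3.3667 = -1.1099
Relative change = -1.1099 / 3.3667 × 100% = -33.0%
→ the slope decreases when the point is added.

Because the point sits below the extension of the original line at a high-leverage x, it tilts the fit down.
In practice: check such a point for data-entry or measurement error.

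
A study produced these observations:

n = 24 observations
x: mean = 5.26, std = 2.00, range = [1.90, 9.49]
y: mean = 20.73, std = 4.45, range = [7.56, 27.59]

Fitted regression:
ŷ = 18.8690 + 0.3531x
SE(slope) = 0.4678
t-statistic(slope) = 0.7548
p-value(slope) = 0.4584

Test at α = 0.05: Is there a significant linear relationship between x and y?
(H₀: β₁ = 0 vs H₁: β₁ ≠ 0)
Since p-value = 0.4584 ≥ α = 0.05, fail to reject H₀ — the slope is not significantly different from 0.

Hypothesis test for the slope coefficient:

H₀: β₁ = 0 (no linear relationship)
H₁: β₁ ≠ 0 (linear relationship exists)

Test statistic: t = β̂₁ / SE(β̂₁) = 0.3531 / 0.4678 = 0.7548

p = 0.4584: how often a slope estimate this far from 0 (in SE units) would arise by chance if β₁ were truly 0.

Decision rule: reject H₀ if p-value < α.
p-value = 0.4584 ≥ α = 0.05 → fail to reject H₀.

Conclusion: the linear association between x and y is not significant at the 5% level.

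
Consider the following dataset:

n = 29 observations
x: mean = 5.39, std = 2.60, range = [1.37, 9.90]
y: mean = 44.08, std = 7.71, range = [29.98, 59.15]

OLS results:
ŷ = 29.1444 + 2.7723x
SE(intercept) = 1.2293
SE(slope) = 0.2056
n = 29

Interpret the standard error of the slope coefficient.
SE(slope) = 0.2056 measures the uncertainty in the estimated slope. The coefficient is estimated precisely (SE/|β̂₁| = 7.4%).

SE(β̂₁) = s / √Sxx, where s is the residual standard deviation and Sxx = Σ(x − x̄)². It is the yardstick for how far β̂₁ = 2.7723 could plausibly be from the true slope.

Relative precision:
- SE / |β̂₁| = 0.2056 / 2.7723 = 7.4%
- Rule of thumb (under 20%: precise; 20% to under 50%: moderately precise; 50% or more: imprecise) → precise

Link to the t-test: t = β̂₁ / SE(β̂₁) = 2.7723 / 0.2056 = 13.4839, the statistic for H₀: β₁ = 0.

What drives SE(β̂₁): more residual scatter → larger SE; wider spread of x values → smaller SE; larger n (here n = 29) → smaller SE.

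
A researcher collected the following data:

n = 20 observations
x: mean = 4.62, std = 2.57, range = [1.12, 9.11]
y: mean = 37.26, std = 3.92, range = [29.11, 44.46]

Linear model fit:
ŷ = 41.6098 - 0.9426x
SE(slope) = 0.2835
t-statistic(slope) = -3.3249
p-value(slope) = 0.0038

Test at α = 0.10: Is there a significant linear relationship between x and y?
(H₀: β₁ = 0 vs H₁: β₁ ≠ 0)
Reject H₀: p-value = 0.0038 < α = 0.10. The linear relationship is significant at the 10% level.

Hypothesis test for the slope coefficient:

H₀: β₁ = 0 (no linear relationship)
H₁: β₁ ≠ 0 (linear relationship exists)

Test statistic: t = β̂₁ / SE(β̂₁) = -0.9426 / 0.2835 = -3.3249

With df = 18, the two-sided p-value for |t| = 3.3249 is 0.0038.

Decision rule: reject H₀ if p-value < α.
p-value = 0.0038 < α = 0.10 → reject H₀.

Conclusion: the linear association between x and y is significant at the 10% level.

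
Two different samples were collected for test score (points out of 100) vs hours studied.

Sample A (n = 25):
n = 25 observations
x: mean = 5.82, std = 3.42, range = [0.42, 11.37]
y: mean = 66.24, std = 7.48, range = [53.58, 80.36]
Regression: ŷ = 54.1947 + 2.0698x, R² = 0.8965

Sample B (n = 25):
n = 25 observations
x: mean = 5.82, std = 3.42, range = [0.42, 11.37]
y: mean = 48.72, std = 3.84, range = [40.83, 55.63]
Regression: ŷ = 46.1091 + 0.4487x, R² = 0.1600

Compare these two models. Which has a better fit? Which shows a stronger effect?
Model A has the better fit (R² = 0.8965 vs 0.1600). Model A shows the stronger effect (|β₁| = 2.0698 vs 0.4487).

Model Comparison:

Goodness of fit (R²):
- Model A: R² = 0.8965 → 89.65% of variance in test score explained
- Model B: R² = 0.1600 → 16.00% of variance in test score explained
- 0.8965 > 0.1600 → Model A has the better fit

Which has the larger per-hour effect? (|β₁|)
- Model A: β₁ = 2.0698 → predicted test score rises 2.0698 points per additional hour of study time
- Model B: β₁ = 0.4487 → predicted test score rises 0.4487 points per additional hour of study time
- |2.0698| > |0.4487| → Model A shows the stronger marginal effect

Note: R² measures how tightly points cluster around the line; β₁ measures how steep the line is — they answer different questions.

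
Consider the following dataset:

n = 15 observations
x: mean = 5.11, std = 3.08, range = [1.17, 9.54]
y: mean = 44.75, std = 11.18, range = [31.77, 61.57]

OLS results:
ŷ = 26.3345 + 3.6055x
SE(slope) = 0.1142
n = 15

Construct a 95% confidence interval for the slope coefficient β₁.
The 95% CI for β₁ is (3.3588, 3.8522)

Confidence interval for the slope:

The 95% CI for β₁ is: β̂₁ ± t*(α/2, n-2) × SE(β̂₁)

Step 1: Find critical t-value
- Confidence level = 0.95
- Degrees of freedom = n - 2 = 15 - 2 = 13
- t*(α/2, 13) = 2.1604

Step 2: Calculate margin of error
Margin = 2.1604 × 0.1142 = 0.2467

Step 3: Construct interval
CI = 3.6055 ± 0.2467
CI = (3.3588, 3.8522)

Interpretation: We are 95% confident that the true slope β₁ lies between 3.3588 and 3.8522.
Both endpoints are positive, so the data support a genuinely positive slope at this confidence level.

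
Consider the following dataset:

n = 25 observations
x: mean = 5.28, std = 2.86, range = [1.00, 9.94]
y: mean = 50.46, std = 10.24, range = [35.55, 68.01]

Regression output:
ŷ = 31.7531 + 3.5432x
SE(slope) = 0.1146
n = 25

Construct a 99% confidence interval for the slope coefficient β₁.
The 99% CI for β₁ is (3.2215, 3.8649)

Confidence interval for the slope:

The 99% CI for β₁ is: β̂₁ ± t*(α/2, n-2) × SE(β̂₁)

Step 1: Find critical t-value
- Confidence level = 0.99
- Degrees of freedom = n - 2 = 25 - 2 = 23
- t*(α/2, 23) = 2.8073

Step 2: Calculate margin of error
Margin = 2.8073 × 0.1146 = 0.3217

Step 3: Construct interval
CI = 3.5432 ± 0.3217
CI = (3.2215, 3.8649)

Interpretation: We are 99% confident that the true slope β₁ lies between 3.2215 and 3.8649.
Both endpoints are positive, so the data support a genuinely positive slope at this confidence level.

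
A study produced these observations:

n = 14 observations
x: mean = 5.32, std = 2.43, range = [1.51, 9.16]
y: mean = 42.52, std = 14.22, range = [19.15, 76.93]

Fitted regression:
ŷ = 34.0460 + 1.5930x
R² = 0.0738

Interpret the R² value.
R² = 0.0738 means 7.38% of the variation in y is explained by the linear relationship with x. This indicates a weak fit.

R² = 1 − SS_res/SS_tot compares the residual scatter to the total scatter of y about its mean.

Here R² = 0.0738:
- Explained: 7.38% of the variation in y
- Unexplained (residual): 100% − 7.38% = 92.62%
- Rule of thumb (below 0.3 weak; 0.3 to below 0.7 moderate; 0.7 and above strong) → weak

Calculation: R² = 1 − (SS_res / SS_tot), where SS_res is the sum of squared residuals and SS_tot the total sum of squares.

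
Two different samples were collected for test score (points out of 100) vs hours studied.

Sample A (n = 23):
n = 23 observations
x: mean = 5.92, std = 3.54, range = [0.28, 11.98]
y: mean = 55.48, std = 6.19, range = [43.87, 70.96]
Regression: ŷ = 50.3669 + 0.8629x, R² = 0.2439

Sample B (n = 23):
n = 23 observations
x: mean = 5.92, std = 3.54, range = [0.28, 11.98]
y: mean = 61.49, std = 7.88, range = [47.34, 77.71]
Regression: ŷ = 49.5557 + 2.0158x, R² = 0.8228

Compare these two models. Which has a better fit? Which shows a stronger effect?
Model B has the better fit (R² = 0.8228 vs 0.2439). Model B shows the stronger effect (|β₁| = 2.0158 vs 0.8629).

Model Comparison:

Goodness of fit (R²):
- Model A: R² = 0.2439 → 24.39% of variance in test score explained
- Model B: R² = 0.8228 → 82.28% of variance in test score explained
- 0.8228 > 0.2439 → Model B has the better fit

Strength of effect — compare |β₁|:
- Model A: β₁ = 0.8629 → predicted test score rises 0.8629 points per additional hour of study time
- Model B: β₁ = 2.0158 → predicted test score rises 2.0158 points per additional hour of study time
- |0.8629| < |2.0158| → Model B shows the stronger marginal effect

Notes:
- A steeper slope doesn't make a better model if the scatter around the line is large.
- The two samples could reflect different populations, time periods, or measurement quality.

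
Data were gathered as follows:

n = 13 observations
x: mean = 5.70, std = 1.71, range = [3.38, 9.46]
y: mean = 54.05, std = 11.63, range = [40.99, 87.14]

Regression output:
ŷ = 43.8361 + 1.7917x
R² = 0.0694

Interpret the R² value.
About 6.94% of the variability in y is accounted for by the regression on x (R² = 0.0694) — a weak linear fit.

R² (coefficient of determination) measures the proportion of variance in y explained by the regression model.

Here R² = 0.0694:
- Explained: 6.94% of the variation in y
- Unexplained (residual): 100% − 6.94% = 93.06%
- Rule of thumb (below 0.3 weak; 0.3 to below 0.7 moderate; 0.7 and above strong) → weak

Note: R² says nothing about causation, and a high R² does not by itself mean the linear form is appropriate — check the residuals.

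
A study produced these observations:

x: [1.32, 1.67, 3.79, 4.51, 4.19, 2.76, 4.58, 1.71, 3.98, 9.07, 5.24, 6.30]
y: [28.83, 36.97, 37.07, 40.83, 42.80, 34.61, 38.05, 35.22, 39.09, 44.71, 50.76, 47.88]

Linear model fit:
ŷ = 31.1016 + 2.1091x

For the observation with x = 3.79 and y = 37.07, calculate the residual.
Residual = -2.0251

The residual is the difference between the actual value and the predicted value:

Residual = y - ŷ

Step 1: Calculate predicted value
ŷ = 31.1016 + 2.1091 × 3.79
ŷ = 39.0951

Step 2: Calculate residual
Residual = 37.07 - 39.0951
Residual = -2.0251

Interpretation: the model overestimates the actual value by 2.0251 at this point (negative residual → observation lies below the fitted line).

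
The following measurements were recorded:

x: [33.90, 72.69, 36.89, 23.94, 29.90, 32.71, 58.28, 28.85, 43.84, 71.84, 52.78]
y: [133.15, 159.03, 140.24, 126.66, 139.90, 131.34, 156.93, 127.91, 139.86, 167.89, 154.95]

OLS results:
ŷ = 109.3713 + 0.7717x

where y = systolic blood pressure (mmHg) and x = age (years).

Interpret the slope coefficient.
On average, blood pressure is about 0.7717 mmHg higher for every extra year of age.

β₁ = 0.7717 is the change in predicted blood pressure (mmHg) per additional year of age.

Interpretation:
- Age up by 1 year → predicted blood pressure increases by 0.7717 mmHg
- This is a linear approximation: the same per-unit change is assumed across the whole observed x range
- The slope describes association in these data, not necessarily a causal effect

The intercept β₀ = 109.3713 is the predicted blood pressure when age = 0; since the smallest observed x is 23.94, this is an extrapolation and mainly anchors the line.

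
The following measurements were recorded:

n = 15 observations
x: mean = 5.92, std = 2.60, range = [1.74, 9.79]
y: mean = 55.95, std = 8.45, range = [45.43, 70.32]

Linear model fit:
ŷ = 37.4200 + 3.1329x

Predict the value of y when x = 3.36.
ŷ = 47.9465

x = 3.36 lies inside the observed range [1.74, 9.79], so the fitted equation applies directly:

ŷ = 37.4200 + 3.1329 × 3.36
ŷ = 37.4200 + 10.5265
ŷ = 47.9465

This is a point prediction; actual observations scatter around it by roughly the residual standard deviation.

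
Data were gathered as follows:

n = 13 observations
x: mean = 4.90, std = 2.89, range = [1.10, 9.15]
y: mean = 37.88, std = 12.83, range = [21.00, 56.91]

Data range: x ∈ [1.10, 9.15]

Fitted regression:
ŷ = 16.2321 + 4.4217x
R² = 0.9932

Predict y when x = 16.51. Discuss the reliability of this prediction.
ŷ = 89.2344 (extrapolation — x = 16.51 lies outside [1.10, 9.15], so reliability is low).

Prediction calculation:
ŷ = 16.2321 + 4.4217 × 16.51
ŷ = 89.2344

Reliability:
- Data range: x ∈ [1.10, 9.15]
- Prediction point: x = 16.51 is 7.36 units above the observed range → this is EXTRAPOLATION, not interpolation

Why that matters here:
- Real relationships often flatten, saturate, or turn nonlinear at extremes
- The standard error of prediction grows with (x − x̄)², and x = 16.51 is far from x̄ = 4.90

A defensible statement: 'if the linear trend continued to x = 16.51, y would be about 89.2344' — the premise is untested.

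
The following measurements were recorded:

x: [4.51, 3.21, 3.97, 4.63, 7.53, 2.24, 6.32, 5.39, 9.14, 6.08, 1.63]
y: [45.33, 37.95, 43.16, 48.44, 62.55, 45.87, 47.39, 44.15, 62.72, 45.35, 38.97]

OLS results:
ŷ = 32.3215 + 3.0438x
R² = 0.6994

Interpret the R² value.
About 69.94% of the variability in y is accounted for by the regression on x (R² = 0.6994) — a moderate linear fit.

R² (coefficient of determination) measures the proportion of variance in y explained by the regression model.

Here R² = 0.6994:
- Explained: 69.94% of the variation in y
- Unexplained (residual): 100% − 69.94% = 30.06%
- Rule of thumb (below 0.3 weak; 0.3 to below 0.7 moderate; 0.7 and above strong) → moderate

Calculation: R² = 1 − (SS_res / SS_tot), where SS_res is the sum of squared residuals and SS_tot the total sum of squares.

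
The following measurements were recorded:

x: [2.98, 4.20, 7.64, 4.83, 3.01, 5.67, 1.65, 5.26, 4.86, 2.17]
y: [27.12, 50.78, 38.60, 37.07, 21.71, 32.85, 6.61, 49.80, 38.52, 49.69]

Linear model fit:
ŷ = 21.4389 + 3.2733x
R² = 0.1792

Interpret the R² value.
About 17.92% of the variability in y is accounted for by the regression on x (R² = 0.1792) — a weak linear fit.

R² = 1 − SS_res/SS_tot compares the residual scatter to the total scatter of y about its mean.

Here R² = 0.1792:
- Explained: 17.92% of the variation in y
- Unexplained (residual): 100% − 17.92% = 82.08%
- Rule of thumb (below 0.3 weak; 0.3 to below 0.7 moderate; 0.7 and above strong) → weak

Note: R² never decreases when predictors are added, so it should not be used alone to compare models of different size.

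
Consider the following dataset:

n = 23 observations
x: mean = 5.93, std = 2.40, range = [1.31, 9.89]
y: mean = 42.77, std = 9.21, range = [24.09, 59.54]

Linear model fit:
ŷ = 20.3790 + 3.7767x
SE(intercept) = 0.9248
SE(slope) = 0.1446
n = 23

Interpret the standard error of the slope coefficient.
SE(β̂₁) = 0.1446 is the estimated standard deviation of the slope estimate across repeated samples; relative to β̂₁ = 3.7767 that is 3.8%, a precise estimate.

What SE measures:
- The standard error quantifies the sampling variability of the coefficient estimate
- It is the estimated standard deviation of β̂₁ across hypothetical repeated samples of the same size
- Smaller SE → more precise estimate

Relative precision:
- SE / |β̂₁| = 0.1446 / 3.7767 = 3.8%
- Rule of thumb (under 20%: precise; 20% to under 50%: moderately precise; 50% or more: imprecise) → precise

Rough 95% range (±2 SE): 3.7767 ± 0.2892 → (3.4875, 4.0659).

What drives SE(β̂₁): wider spread of x values → smaller SE; larger n (here n = 23) → smaller SE; more residual scatter → larger SE.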